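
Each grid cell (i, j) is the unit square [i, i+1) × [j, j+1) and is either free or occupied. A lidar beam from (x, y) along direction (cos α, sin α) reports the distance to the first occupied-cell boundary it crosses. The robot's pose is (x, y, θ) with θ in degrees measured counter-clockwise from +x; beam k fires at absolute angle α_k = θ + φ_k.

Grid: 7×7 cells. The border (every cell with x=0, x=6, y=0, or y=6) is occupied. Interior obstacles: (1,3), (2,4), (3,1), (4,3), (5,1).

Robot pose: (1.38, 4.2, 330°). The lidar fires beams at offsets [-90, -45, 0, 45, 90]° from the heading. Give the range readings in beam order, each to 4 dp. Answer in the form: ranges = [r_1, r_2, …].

beam 1: φ=-90°, α=240°
  direction (-0.5000, -0.8660); cell (1,4); t to first gridline: x 0.7600, y 0.2309 (then +2.0000 / +1.1547)
    (1,3) via y @ 0.2309  # hit
  → r_1 = 0.2309
beam 2: φ=-45°, α=285°
  direction (0.2588, -0.9659); cell (1,4); t to first gridline: x 2.3955, y 0.2071 (then +3.8637 / +1.0353)
    (1,3) via y @ 0.2071  # hit
  → r_2 = 0.2071
beam 3: φ=0°, α=330°
  direction (0.8660, -0.5000); cell (1,4); t to first gridline: x 0.7159, y 0.4000 (then +1.1547 / +2.0000)
    (1,3) via y @ 0.4000  # hit
  → r_3 = 0.4000
beam 4: φ=45°, α=15°
  direction (0.9659, 0.2588); cell (1,4); t to first gridline: x 0.6419, y 3.0910 (then +1.0353 / +3.8637)
    (2,4) via x @ 0.6419  # hit
  → r_4 = 0.6419
beam 5: φ=90°, α=60°
  direction (0.5000, 0.8660); cell (1,4); t to first gridline: x 1.2400, y 0.9238 (then +2.0000 / +1.1547)
    (1,5) via y @ 0.9238
    (2,5) via x @ 1.2400
    (2,6) via y @ 2.0785  # hit
  → r_5 = 2.0785

ranges = [0.2309, 0.2071, 0.4000, 0.6419, 2.0785]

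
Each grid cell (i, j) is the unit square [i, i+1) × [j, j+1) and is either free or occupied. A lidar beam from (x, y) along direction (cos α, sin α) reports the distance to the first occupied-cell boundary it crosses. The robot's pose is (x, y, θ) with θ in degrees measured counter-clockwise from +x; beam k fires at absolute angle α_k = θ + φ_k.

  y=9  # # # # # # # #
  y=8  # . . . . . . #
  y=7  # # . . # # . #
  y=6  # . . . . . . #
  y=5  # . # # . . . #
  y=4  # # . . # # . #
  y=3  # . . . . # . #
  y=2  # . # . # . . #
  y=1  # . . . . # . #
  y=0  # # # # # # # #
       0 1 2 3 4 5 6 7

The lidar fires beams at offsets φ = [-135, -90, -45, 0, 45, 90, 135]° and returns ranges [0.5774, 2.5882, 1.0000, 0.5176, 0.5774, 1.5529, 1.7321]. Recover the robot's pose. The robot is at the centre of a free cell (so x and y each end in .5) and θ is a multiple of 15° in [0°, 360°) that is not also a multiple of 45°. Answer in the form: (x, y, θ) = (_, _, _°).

(x, y, θ) = (6.5, 7.5, 345°)

Candidates: 36 free-cell centres × 16 headings = 576 poses. Raycast each; keep the one whose scan matches to 4 dp.
  (6.5, 3.5, 30°): beam 1 = 1.9319 ≠ 0.5774 ✗
  (3.5, 4.5, 240°): beam 1 = 0.5176 ≠ 0.5774 ✗
  (4.5, 3.5, 75°): beam 2 = 0.5176 ≠ 2.5882 ✗
  (2.5, 7.5, 30°): beam 1 = 1.5529 ≠ 0.5774 ✗
  …
  (6.5, 7.5, 345°): r_1=0.5774, r_2=2.5882, r_3=1.0000, r_4=0.5176, r_5=0.5774, r_6=1.5529, r_7=1.7321 — all match ✓
Unique over the lattice → pose = (6.5, 7.5, 345°).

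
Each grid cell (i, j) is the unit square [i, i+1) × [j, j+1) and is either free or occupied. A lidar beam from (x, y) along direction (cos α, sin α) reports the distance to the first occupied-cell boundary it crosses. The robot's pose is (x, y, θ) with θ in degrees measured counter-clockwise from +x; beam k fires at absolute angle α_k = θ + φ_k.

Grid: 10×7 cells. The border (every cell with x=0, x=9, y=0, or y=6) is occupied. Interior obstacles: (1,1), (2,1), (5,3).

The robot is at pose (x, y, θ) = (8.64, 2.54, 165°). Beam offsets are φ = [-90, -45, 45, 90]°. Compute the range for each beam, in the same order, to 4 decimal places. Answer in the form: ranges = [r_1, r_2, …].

beam 1: φ=-90°, α=75°
  direction (0.2588, 0.9659); cell (8,2); t to first gridline: x 1.3909, y 0.4762 (then +3.8637 / +1.0353)
    (8,3) via y @ 0.4762
    (9,3) via x @ 1.3909  # hit
  → r_1 = 1.3909
beam 2: φ=-45°, α=120°
  direction (-0.5000, 0.8660); cell (8,2); t to first gridline: x 1.2800, y 0.5312 (then +2.0000 / +1.1547)
    (8,3) via y @ 0.5312
    (7,3) via x @ 1.2800
    (7,4) via y @ 1.6859
    (7,5) via y @ 2.8406
    (6,5) via x @ 3.2800
    (6,6) via y @ 3.9953  # hit
  → r_2 = 3.9953
beam 3: φ=45°, α=210°
  direction (-0.8660, -0.5000); cell (8,2); t to first gridline: x 0.7390, y 1.0800 (then +1.1547 / +2.0000)
    (7,2) via x @ 0.7390
    (7,1) via y @ 1.0800
    (6,1) via x @ 1.8937
    (5,1) via x @ 3.0484
    (5,0) via y @ 3.0800  # hit
  → r_3 = 3.0800
beam 4: φ=90°, α=255°
  direction (-0.2588, -0.9659); cell (8,2); t to first gridline: x 2.4728, y 0.5590 (then +3.8637 / +1.0353)
    (8,1) via y @ 0.5590
    (8,0) via y @ 1.5943  # hit
  → r_4 = 1.5943

ranges = [1.3909, 3.9953, 3.0800, 1.5943]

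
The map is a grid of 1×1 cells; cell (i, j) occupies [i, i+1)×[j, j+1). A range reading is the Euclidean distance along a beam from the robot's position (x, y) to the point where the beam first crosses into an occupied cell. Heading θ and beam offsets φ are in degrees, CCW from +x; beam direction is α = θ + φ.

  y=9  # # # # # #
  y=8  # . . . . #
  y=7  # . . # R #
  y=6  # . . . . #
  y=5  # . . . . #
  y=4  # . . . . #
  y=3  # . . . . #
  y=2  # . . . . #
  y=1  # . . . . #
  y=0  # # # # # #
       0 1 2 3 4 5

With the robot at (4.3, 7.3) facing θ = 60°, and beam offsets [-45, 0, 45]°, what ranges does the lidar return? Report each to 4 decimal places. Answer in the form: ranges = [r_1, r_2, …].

ranges = [0.7247, 1.4000, 1.7600]

beam 1: φ=-45°, α=15°
  dir = (cos 15°, sin 15°) = (0.9659, 0.2588); from cell (4,7)
  next x-line at t=0.7247, next y-line at t=2.7046; Δt_x=1.0353, Δt_y=3.8637
    x: enter (5,7) at t=0.7247 ← occupied
  → r_1 = 0.7247
beam 2: φ=0°, α=60°
  dir = (cos 60°, sin 60°) = (0.5000, 0.8660); from cell (4,7)
  next x-line at t=1.4000, next y-line at t=0.8083; Δt_x=2.0000, Δt_y=1.1547
    y: enter (4,8) at t=0.8083
    x: enter (5,8) at t=1.4000 ← occupied
  → r_2 = 1.4000
beam 3: φ=45°, α=105°
  dir = (cos 105°, sin 105°) = (-0.2588, 0.9659); from cell (4,7)
  next x-line at t=1.1591, next y-line at t=0.7247; Δt_x=3.8637, Δt_y=1.0353
    y: enter (4,8) at t=0.7247
    x: enter (3,8) at t=1.1591
    y: enter (3,9) at t=1.7600 ← occupied
  → r_3 = 1.7600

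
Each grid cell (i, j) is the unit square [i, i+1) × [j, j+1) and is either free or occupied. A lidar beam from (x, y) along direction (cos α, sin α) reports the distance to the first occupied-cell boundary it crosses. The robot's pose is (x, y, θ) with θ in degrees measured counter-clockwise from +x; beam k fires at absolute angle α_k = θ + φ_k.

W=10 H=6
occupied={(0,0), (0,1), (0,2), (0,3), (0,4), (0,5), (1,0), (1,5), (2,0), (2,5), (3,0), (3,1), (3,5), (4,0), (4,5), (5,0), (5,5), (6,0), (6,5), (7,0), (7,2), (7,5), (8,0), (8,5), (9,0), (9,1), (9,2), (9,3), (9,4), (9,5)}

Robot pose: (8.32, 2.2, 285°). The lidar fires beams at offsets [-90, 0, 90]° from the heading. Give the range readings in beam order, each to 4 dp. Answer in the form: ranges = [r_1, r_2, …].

ranges = [0.3313, 1.2423, 0.7040]

beam 1: φ=-90°, α=195°
  direction (-0.9659, -0.2588); cell (8,2); t to first gridline: x 0.3313, y 0.7727 (then +1.0353 / +3.8637)
    (7,2) via x @ 0.3313  # hit
  → r_1 = 0.3313
beam 2: φ=0°, α=285°
  direction (0.2588, -0.9659); cell (8,2); t to first gridline: x 2.6273, y 0.2071 (then +3.8637 / +1.0353)
    (8,1) via y @ 0.2071
    (8,0) via y @ 1.2423  # hit
  → r_2 = 1.2423
beam 3: φ=90°, α=15°
  direction (0.9659, 0.2588); cell (8,2); t to first gridline: x 0.7040, y 3.0910 (then +1.0353 / +3.8637)
    (9,2) via x @ 0.7040  # hit
  → r_3 = 0.7040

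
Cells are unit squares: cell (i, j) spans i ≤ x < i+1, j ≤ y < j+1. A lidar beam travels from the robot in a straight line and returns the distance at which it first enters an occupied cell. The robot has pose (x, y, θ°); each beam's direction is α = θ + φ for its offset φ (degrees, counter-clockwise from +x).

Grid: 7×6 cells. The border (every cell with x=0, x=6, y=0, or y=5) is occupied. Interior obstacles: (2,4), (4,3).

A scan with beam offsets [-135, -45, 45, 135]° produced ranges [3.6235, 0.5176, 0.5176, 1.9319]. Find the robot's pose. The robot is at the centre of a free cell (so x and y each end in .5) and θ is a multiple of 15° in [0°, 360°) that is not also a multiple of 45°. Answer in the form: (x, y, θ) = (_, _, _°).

(x, y, θ) = (5.5, 4.5, 30°)

Enumerate (i+0.5, j+0.5, θ) over the 18 free cells and 16 admissible headings. For each, cast all 4 beams and compare to the given ranges.
  (1.5, 1.5, 300°): beam 1 = 0.5176 ≠ 3.6235 ✗
  (1.5, 3.5, 345°): beam 1 = 0.5774 ≠ 3.6235 ✗
  (5.5, 2.5, 30°): beam 1 = 1.5529 ≠ 3.6235 ✗
  (4.5, 4.5, 285°): beam 1 = 1.0000 ≠ 3.6235 ✗
  …
  (5.5, 4.5, 30°): r_1=3.6235, r_2=0.5176, r_3=0.5176, r_4=1.9319 — all match ✓
Unique over the lattice → pose = (5.5, 4.5, 30°).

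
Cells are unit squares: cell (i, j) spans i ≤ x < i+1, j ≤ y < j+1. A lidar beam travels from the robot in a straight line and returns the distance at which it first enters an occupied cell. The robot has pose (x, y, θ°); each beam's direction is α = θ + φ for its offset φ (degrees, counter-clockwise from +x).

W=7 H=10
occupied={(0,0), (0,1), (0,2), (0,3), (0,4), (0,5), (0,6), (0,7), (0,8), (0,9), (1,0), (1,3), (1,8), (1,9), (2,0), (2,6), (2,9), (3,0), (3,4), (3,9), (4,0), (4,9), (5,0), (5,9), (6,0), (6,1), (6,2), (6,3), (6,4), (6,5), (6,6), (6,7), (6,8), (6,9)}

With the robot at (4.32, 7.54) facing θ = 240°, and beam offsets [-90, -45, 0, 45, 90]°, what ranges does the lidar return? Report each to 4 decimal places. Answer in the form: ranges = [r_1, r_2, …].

beam 1: φ=-90°, α=150°
  dir = (cos 150°, sin 150°) = (-0.8660, 0.5000); from cell (4,7)
  next x-line at t=0.3695, next y-line at t=0.9200; Δt_x=1.1547, Δt_y=2.0000
    x: enter (3,7) at t=0.3695
    y: enter (3,8) at t=0.9200
    x: enter (2,8) at t=1.5242
    x: enter (1,8) at t=2.6789 ← occupied
  → r_1 = 2.6789
beam 2: φ=-45°, α=195°
  dir = (cos 195°, sin 195°) = (-0.9659, -0.2588); from cell (4,7)
  next x-line at t=0.3313, next y-line at t=2.0864; Δt_x=1.0353, Δt_y=3.8637
    x: enter (3,7) at t=0.3313
    x: enter (2,7) at t=1.3666
    y: enter (2,6) at t=2.0864 ← occupied
  → r_2 = 2.0864
beam 3: φ=0°, α=240°
  dir = (cos 240°, sin 240°) = (-0.5000, -0.8660); from cell (4,7)
  next x-line at t=0.6400, next y-line at t=0.6235; Δt_x=2.0000, Δt_y=1.1547
    y: enter (4,6) at t=0.6235
    x: enter (3,6) at t=0.6400
    y: enter (3,5) at t=1.7782
    x: enter (2,5) at t=2.6400
    y: enter (2,4) at t=2.9329
    y: enter (2,3) at t=4.0876
    x: enter (1,3) at t=4.6400 ← occupied
  → r_3 = 4.6400
beam 4: φ=45°, α=285°
  dir = (cos 285°, sin 285°) = (0.2588, -0.9659); from cell (4,7)
  next x-line at t=2.6273, next y-line at t=0.5590; Δt_x=3.8637, Δt_y=1.0353
    y: enter (4,6) at t=0.5590
    y: enter (4,5) at t=1.5943
    x: enter (5,5) at t=2.6273
    y: enter (5,4) at t=2.6296
    y: enter (5,3) at t=3.6649
    y: enter (5,2) at t=4.7002
    y: enter (5,1) at t=5.7354
    x: enter (6,1) at t=6.4910 ← occupied
  → r_4 = 6.4910
beam 5: φ=90°, α=330°
  dir = (cos 330°, sin 330°) = (0.8660, -0.5000); from cell (4,7)
  next x-line at t=0.7852, next y-line at t=1.0800; Δt_x=1.1547, Δt_y=2.0000
    x: enter (5,7) at t=0.7852
    y: enter (5,6) at t=1.0800
    x: enter (6,6) at t=1.9399 ← occupied
  → r_5 = 1.9399

ranges = [2.6789, 2.0864, 4.6400, 6.4910, 1.9399]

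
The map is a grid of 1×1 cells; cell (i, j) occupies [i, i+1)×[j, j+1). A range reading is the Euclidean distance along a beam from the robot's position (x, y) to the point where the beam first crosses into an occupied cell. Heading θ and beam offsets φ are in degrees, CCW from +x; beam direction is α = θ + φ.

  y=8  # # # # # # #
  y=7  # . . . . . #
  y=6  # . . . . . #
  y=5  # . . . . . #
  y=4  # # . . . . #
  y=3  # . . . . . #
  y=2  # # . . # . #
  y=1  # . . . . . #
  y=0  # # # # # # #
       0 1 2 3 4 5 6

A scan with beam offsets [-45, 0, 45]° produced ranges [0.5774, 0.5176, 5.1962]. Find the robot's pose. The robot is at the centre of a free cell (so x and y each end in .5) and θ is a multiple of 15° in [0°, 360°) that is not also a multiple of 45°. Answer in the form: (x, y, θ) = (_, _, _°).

The pose lattice has 32·16 = 512 candidates. Test each by forward raycasting.
  (1.5, 5.5, 330°): beam 1 = 0.5176 ≠ 0.5774 ✗
  (3.5, 4.5, 300°): beam 1 = 3.6235 ≠ 0.5774 ✗
  (3.5, 7.5, 300°): beam 1 = 6.7293 ≠ 0.5774 ✗
  (5.5, 2.5, 285°): beam 1 = 1.7321 ≠ 0.5774 ✗
  …
  (1.5, 5.5, 285°): r_1=0.5774, r_2=0.5176, r_3=5.1962 — all match ✓
Only this pose fits every beam.

(x, y, θ) = (1.5, 5.5, 285°)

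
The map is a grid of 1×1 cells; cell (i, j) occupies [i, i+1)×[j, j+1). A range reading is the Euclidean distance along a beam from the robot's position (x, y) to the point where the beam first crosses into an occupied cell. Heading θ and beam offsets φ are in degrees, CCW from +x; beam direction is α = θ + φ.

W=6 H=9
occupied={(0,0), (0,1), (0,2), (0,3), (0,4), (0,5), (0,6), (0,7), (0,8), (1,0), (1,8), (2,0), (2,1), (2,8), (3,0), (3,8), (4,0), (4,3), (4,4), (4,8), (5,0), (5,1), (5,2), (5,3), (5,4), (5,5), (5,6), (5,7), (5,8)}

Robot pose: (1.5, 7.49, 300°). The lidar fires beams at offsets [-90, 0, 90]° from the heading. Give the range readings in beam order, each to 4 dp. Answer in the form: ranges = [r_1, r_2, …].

beam 1: φ=-90°, α=210°
  d=(-0.8660,-0.5000)  start (1,7)  tX=0.5774 tY=0.9800  stride 1/|dx|=1.1547 1/|dy|=2.0000
    cross x-line → (0,7), t=0.5774 (wall)
  → r_1 = 0.5774
beam 2: φ=0°, α=300°
  d=(0.5000,-0.8660)  start (1,7)  tX=1.0000 tY=0.5658  stride 1/|dx|=2.0000 1/|dy|=1.1547
    cross y-line → (1,6), t=0.5658
    cross x-line → (2,6), t=1.0000
    cross y-line → (2,5), t=1.7205
    cross y-line → (2,4), t=2.8752
    cross x-line → (3,4), t=3.0000
    cross y-line → (3,3), t=4.0299
    cross x-line → (4,3), t=5.0000 (wall)
  → r_2 = 5.0000
beam 3: φ=90°, α=30°
  d=(0.8660,0.5000)  start (1,7)  tX=0.5774 tY=1.0200  stride 1/|dx|=1.1547 1/|dy|=2.0000
    cross x-line → (2,7), t=0.5774
    cross y-line → (2,8), t=1.0200 (wall)
  → r_3 = 1.0200

ranges = [0.5774, 5.0000, 1.0200]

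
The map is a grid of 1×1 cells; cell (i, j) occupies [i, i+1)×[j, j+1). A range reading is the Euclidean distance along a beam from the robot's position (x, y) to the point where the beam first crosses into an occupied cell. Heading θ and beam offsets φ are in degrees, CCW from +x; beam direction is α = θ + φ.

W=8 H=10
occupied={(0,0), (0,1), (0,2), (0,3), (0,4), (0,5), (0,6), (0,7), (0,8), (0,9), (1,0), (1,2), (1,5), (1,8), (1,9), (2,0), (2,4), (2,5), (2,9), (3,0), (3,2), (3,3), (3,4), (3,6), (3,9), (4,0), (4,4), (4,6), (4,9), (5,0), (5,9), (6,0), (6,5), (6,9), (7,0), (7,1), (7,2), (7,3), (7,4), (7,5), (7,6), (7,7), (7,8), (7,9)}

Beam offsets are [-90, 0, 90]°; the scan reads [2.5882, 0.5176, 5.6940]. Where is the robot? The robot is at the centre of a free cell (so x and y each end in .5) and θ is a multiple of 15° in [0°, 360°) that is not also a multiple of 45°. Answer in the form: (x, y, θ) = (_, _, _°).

(x, y, θ) = (5.5, 6.5, 195°)

The pose lattice has 36·16 = 576 candidates. Test each by forward raycasting.
  (1.5, 4.5, 345°): beam 1 = 1.5529 ≠ 2.5882 ✗
  (3.5, 1.5, 120°): beam 1 = 4.0415 ≠ 2.5882 ✗
  (6.5, 4.5, 345°): beam 1 = 3.6235 ≠ 2.5882 ✗
  (1.5, 7.5, 255°): beam 1 = 0.5176 ≠ 2.5882 ✗
  (5.5, 3.5, 120°): beam 1 = 1.7321 ≠ 2.5882 ✗
  …
  (5.5, 6.5, 195°): r_1=2.5882, r_2=0.5176, r_3=5.6940 — all match ✓
Unique over the lattice → pose = (5.5, 6.5, 195°).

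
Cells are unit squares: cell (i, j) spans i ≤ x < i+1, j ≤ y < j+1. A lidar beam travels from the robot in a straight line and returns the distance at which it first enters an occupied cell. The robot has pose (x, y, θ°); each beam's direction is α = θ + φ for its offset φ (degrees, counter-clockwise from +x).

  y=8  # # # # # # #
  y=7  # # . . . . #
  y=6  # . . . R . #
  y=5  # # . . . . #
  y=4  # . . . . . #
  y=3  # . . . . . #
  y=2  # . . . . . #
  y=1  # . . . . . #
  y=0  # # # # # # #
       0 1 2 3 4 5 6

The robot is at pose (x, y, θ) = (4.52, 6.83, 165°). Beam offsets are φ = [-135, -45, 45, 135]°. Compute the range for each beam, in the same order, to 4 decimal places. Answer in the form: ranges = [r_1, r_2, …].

ranges = [1.7090, 1.3510, 2.9098, 2.9600]

beam 1: φ=-135°, α=30°
  d=(0.8660,0.5000)  start (4,6)  tX=0.5543 tY=0.3400  stride 1/|dx|=1.1547 1/|dy|=2.0000
    cross y-line → (4,7), t=0.3400
    cross x-line → (5,7), t=0.5543
    cross x-line → (6,7), t=1.7090 (wall)
  → r_1 = 1.7090
beam 2: φ=-45°, α=120°
  d=(-0.5000,0.8660)  start (4,6)  tX=1.0400 tY=0.1963  stride 1/|dx|=2.0000 1/|dy|=1.1547
    cross y-line → (4,7), t=0.1963
    cross x-line → (3,7), t=1.0400
    cross y-line → (3,8), t=1.3510 (wall)
  → r_2 = 1.3510
beam 3: φ=45°, α=210°
  d=(-0.8660,-0.5000)  start (4,6)  tX=0.6004 tY=1.6600  stride 1/|dx|=1.1547 1/|dy|=2.0000
    cross x-line → (3,6), t=0.6004
    cross y-line → (3,5), t=1.6600
    cross x-line → (2,5), t=1.7551
    cross x-line → (1,5), t=2.9098 (wall)
  → r_3 = 2.9098
beam 4: φ=135°, α=300°
  d=(0.5000,-0.8660)  start (4,6)  tX=0.9600 tY=0.9584  stride 1/|dx|=2.0000 1/|dy|=1.1547
    cross y-line → (4,5), t=0.9584
    cross x-line → (5,5), t=0.9600
    cross y-line → (5,4), t=2.1131
    cross x-line → (6,4), t=2.9600 (wall)
  → r_4 = 2.9600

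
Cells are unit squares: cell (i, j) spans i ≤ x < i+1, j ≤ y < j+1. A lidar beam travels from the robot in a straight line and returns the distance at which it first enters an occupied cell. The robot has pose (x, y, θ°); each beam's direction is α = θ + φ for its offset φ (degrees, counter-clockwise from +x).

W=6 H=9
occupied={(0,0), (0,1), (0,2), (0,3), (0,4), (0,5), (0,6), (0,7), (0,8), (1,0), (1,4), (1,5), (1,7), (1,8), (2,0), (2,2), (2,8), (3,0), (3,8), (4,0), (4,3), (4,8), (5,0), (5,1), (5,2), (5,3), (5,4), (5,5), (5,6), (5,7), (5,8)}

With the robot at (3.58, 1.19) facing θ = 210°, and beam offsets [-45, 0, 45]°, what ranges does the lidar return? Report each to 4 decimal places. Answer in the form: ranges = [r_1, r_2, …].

ranges = [2.6710, 0.3800, 0.1967]

beam 1: φ=-45°, α=165°
  direction (-0.9659, 0.2588); cell (3,1); t to first gridline: x 0.6005, y 3.1296 (then +1.0353 / +3.8637)
    (2,1) via x @ 0.6005
    (1,1) via x @ 1.6357
    (0,1) via x @ 2.6710  # hit
  → r_1 = 2.6710
beam 2: φ=0°, α=210°
  direction (-0.8660, -0.5000); cell (3,1); t to first gridline: x 0.6697, y 0.3800 (then +1.1547 / +2.0000)
    (3,0) via y @ 0.3800  # hit
  → r_2 = 0.3800
beam 3: φ=45°, α=255°
  direction (-0.2588, -0.9659); cell (3,1); t to first gridline: x 2.2409, y 0.1967 (then +3.8637 / +1.0353)
    (3,0) via y @ 0.1967  # hit
  → r_3 = 0.1967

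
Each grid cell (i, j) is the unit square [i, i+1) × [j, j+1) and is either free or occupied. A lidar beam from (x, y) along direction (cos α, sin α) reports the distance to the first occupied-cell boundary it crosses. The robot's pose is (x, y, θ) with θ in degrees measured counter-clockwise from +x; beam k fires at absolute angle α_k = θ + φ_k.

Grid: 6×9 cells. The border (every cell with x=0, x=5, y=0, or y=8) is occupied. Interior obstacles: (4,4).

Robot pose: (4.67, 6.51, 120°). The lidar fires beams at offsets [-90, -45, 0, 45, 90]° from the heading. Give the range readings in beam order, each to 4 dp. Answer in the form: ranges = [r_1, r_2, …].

ranges = [0.3811, 1.2750, 1.7205, 3.7995, 4.2378]

beam 1: φ=-90°, α=30°
  d=(0.8660,0.5000)  start (4,6)  tX=0.3811 tY=0.9800  stride 1/|dx|=1.1547 1/|dy|=2.0000
    cross x-line → (5,6), t=0.3811 (wall)
  → r_1 = 0.3811
beam 2: φ=-45°, α=75°
  d=(0.2588,0.9659)  start (4,6)  tX=1.2750 tY=0.5073  stride 1/|dx|=3.8637 1/|dy|=1.0353
    cross y-line → (4,7), t=0.5073
    cross x-line → (5,7), t=1.2750 (wall)
  → r_2 = 1.2750
beam 3: φ=0°, α=120°
  d=(-0.5000,0.8660)  start (4,6)  tX=1.3400 tY=0.5658  stride 1/|dx|=2.0000 1/|dy|=1.1547
    cross y-line → (4,7), t=0.5658
    cross x-line → (3,7), t=1.3400
    cross y-line → (3,8), t=1.7205 (wall)
  → r_3 = 1.7205
beam 4: φ=45°, α=165°
  d=(-0.9659,0.2588)  start (4,6)  tX=0.6936 tY=1.8932  stride 1/|dx|=1.0353 1/|dy|=3.8637
    cross x-line → (3,6), t=0.6936
    cross x-line → (2,6), t=1.7289
    cross y-line → (2,7), t=1.8932
    cross x-line → (1,7), t=2.7642
    cross x-line → (0,7), t=3.7995 (wall)
  → r_4 = 3.7995
beam 5: φ=90°, α=210°
  d=(-0.8660,-0.5000)  start (4,6)  tX=0.7736 tY=1.0200  stride 1/|dx|=1.1547 1/|dy|=2.0000
    cross x-line → (3,6), t=0.7736
    cross y-line → (3,5), t=1.0200
    cross x-line → (2,5), t=1.9283
    cross y-line → (2,4), t=3.0200
    cross x-line → (1,4), t=3.0831
    cross x-line → (0,4), t=4.2378 (wall)
  → r_5 = 4.2378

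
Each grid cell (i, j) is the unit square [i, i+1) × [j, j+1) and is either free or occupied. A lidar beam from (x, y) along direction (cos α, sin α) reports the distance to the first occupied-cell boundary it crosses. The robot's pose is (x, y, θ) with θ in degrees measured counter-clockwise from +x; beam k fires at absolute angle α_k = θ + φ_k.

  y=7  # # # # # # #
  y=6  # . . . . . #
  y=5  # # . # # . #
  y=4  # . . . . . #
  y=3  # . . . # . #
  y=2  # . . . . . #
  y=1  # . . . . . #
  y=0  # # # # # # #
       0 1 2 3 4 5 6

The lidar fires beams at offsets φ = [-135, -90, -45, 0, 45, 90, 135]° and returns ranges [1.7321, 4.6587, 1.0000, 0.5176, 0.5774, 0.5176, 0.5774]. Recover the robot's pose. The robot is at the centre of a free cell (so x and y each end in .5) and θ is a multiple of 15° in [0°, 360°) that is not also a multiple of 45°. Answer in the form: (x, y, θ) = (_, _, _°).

(x, y, θ) = (5.5, 1.5, 255°)

Candidates: 26 free-cell centres × 16 headings = 416 poses. Raycast each; keep the one whose scan matches to 4 dp.
  (2.5, 4.5, 240°): beam 1 = 2.5882 ≠ 1.7321 ✗
  (1.5, 6.5, 285°): beam 1 = 0.5774 ≠ 1.7321 ✗
  (3.5, 1.5, 30°): beam 1 = 0.5176 ≠ 1.7321 ✗
  (5.5, 6.5, 195°): beam 1 = 0.5774 ≠ 1.7321 ✗
  …
  (5.5, 1.5, 255°): r_1=1.7321, r_2=4.6587, r_3=1.0000, r_4=0.5176, r_5=0.5774, r_6=0.5176, r_7=0.5774 — all match ✓
Only this pose fits every beam.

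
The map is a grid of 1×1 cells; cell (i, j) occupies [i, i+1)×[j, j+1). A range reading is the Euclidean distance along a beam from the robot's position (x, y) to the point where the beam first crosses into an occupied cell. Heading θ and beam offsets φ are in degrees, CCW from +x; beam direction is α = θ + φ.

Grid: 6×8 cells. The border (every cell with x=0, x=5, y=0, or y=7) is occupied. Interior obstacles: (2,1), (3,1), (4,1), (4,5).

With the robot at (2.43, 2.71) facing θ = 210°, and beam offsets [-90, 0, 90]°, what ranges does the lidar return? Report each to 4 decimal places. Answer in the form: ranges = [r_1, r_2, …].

beam 1: φ=-90°, α=120°
  d=(-0.5000,0.8660)  start (2,2)  tX=0.8600 tY=0.3349  stride 1/|dx|=2.0000 1/|dy|=1.1547
    cross y-line → (2,3), t=0.3349
    cross x-line → (1,3), t=0.8600
    cross y-line → (1,4), t=1.4896
    cross y-line → (1,5), t=2.6443
    cross x-line → (0,5), t=2.8600 (wall)
  → r_1 = 2.8600
beam 2: φ=0°, α=210°
  d=(-0.8660,-0.5000)  start (2,2)  tX=0.4965 tY=1.4200  stride 1/|dx|=1.1547 1/|dy|=2.0000
    cross x-line → (1,2), t=0.4965
    cross y-line → (1,1), t=1.4200
    cross x-line → (0,1), t=1.6512 (wall)
  → r_2 = 1.6512
beam 3: φ=90°, α=300°
  d=(0.5000,-0.8660)  start (2,2)  tX=1.1400 tY=0.8198  stride 1/|dx|=2.0000 1/|dy|=1.1547
    cross y-line → (2,1), t=0.8198 (wall)
  → r_3 = 0.8198

ranges = [2.8600, 1.6512, 0.8198]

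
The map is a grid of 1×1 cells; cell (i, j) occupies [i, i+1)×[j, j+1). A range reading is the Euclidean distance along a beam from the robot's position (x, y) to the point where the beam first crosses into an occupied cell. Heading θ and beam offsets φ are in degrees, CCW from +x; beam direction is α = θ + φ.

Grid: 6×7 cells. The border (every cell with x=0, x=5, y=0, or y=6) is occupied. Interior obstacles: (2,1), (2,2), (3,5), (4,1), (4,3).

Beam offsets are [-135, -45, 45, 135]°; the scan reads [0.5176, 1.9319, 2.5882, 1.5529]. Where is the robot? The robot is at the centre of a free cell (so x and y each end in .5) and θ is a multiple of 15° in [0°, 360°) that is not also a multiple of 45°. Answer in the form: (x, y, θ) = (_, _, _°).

Candidates: 15 free-cell centres × 16 headings = 240 poses. Raycast each; keep the one whose scan matches to 4 dp.
  (2.5, 3.5, 15°): beam 1 = 0.5774 ≠ 0.5176 ✗
  (1.5, 5.5, 30°): beam 1 = 1.9319 ≠ 0.5176 ✗
  (3.5, 4.5, 240°): beam 2 = 2.5882 ≠ 1.9319 ✗
  (1.5, 3.5, 345°): beam 1 = 0.5774 ≠ 0.5176 ✗
  (3.5, 1.5, 75°): beam 1 = 0.5774 ≠ 0.5176 ✗
  …
  (1.5, 4.5, 300°): r_1=0.5176, r_2=1.9319, r_3=2.5882, r_4=1.5529 — all match ✓
Unique over the lattice → pose = (1.5, 4.5, 300°).

(x, y, θ) = (1.5, 4.5, 300°)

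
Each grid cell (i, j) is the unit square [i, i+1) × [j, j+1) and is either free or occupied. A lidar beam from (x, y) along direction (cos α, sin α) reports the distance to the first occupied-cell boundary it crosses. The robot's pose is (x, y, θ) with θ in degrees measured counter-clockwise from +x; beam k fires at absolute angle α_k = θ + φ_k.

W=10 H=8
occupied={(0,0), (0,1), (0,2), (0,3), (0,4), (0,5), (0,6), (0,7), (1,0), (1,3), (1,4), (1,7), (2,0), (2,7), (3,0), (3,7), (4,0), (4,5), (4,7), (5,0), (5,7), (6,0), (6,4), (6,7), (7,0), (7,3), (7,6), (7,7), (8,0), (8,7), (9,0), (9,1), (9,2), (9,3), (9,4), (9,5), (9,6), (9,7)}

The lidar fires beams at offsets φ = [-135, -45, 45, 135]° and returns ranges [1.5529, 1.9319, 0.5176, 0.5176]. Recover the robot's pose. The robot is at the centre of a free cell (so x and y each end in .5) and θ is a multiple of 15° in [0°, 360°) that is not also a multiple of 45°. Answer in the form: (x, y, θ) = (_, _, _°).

(x, y, θ) = (1.5, 6.5, 60°)

Enumerate (i+0.5, j+0.5, θ) over the 42 free cells and 16 admissible headings. For each, cast all 4 beams and compare to the given ranges.
  (5.5, 6.5, 345°): beam 1 = 1.0000 ≠ 1.5529 ✗
  (2.5, 2.5, 165°): beam 1 = 4.0415 ≠ 1.5529 ✗
  (8.5, 1.5, 330°): beam 1 = 1.9319 ≠ 1.5529 ✗
  …
  (1.5, 6.5, 60°): r_1=1.5529, r_2=1.9319, r_3=0.5176, r_4=0.5176 — all match ✓
Only this pose fits every beam.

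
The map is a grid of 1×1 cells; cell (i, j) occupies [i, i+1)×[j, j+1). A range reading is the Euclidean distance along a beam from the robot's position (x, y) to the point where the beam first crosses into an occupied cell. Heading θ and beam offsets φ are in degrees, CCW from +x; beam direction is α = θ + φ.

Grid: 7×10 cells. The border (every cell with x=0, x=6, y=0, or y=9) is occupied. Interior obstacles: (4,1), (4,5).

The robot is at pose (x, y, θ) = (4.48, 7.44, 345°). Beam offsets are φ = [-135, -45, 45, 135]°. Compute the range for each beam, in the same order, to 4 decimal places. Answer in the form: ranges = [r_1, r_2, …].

beam 1: φ=-135°, α=210°
  direction (-0.8660, -0.5000); cell (4,7); t to first gridline: x 0.5543, y 0.8800 (then +1.1547 / +2.0000)
    (3,7) via x @ 0.5543
    (3,6) via y @ 0.8800
    (2,6) via x @ 1.7090
    (1,6) via x @ 2.8637
    (1,5) via y @ 2.8800
    (0,5) via x @ 4.0184  # hit
  → r_1 = 4.0184
beam 2: φ=-45°, α=300°
  direction (0.5000, -0.8660); cell (4,7); t to first gridline: x 1.0400, y 0.5081 (then +2.0000 / +1.1547)
    (4,6) via y @ 0.5081
    (5,6) via x @ 1.0400
    (5,5) via y @ 1.6628
    (5,4) via y @ 2.8175
    (6,4) via x @ 3.0400  # hit
  → r_2 = 3.0400
beam 3: φ=45°, α=30°
  direction (0.8660, 0.5000); cell (4,7); t to first gridline: x 0.6004, y 1.1200 (then +1.1547 / +2.0000)
    (5,7) via x @ 0.6004
    (5,8) via y @ 1.1200
    (6,8) via x @ 1.7551  # hit
  → r_3 = 1.7551
beam 4: φ=135°, α=120°
  direction (-0.5000, 0.8660); cell (4,7); t to first gridline: x 0.9600, y 0.6466 (then +2.0000 / +1.1547)
    (4,8) via y @ 0.6466
    (3,8) via x @ 0.9600
    (3,9) via y @ 1.8013  # hit
  → r_4 = 1.8013

ranges = [4.0184, 3.0400, 1.7551, 1.8013]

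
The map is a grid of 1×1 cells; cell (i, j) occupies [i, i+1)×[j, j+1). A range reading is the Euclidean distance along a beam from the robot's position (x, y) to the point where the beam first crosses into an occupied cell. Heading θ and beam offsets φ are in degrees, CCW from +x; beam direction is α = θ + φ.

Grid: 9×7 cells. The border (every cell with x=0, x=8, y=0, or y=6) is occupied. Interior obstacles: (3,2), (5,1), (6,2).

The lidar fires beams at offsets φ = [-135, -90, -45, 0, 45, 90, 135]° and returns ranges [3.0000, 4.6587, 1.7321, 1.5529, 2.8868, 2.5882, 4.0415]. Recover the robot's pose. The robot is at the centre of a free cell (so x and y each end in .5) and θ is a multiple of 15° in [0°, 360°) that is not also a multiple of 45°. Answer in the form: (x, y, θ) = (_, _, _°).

Candidates: 32 free-cell centres × 16 headings = 512 poses. Raycast each; keep the one whose scan matches to 4 dp.
  (5.5, 4.5, 120°): beam 1 = 2.5882 ≠ 3.0000 ✗
  (2.5, 4.5, 330°): beam 1 = 1.5529 ≠ 3.0000 ✗
  (5.5, 2.5, 165°): beam 1 = 0.5774 ≠ 3.0000 ✗
  (5.5, 4.5, 75°): beam 1 = 1.7321 ≠ 3.0000 ✗
  (7.5, 2.5, 165°): beam 1 = 0.5774 ≠ 3.0000 ✗
  …
  (3.5, 4.5, 105°): r_1=3.0000, r_2=4.6587, r_3=1.7321, r_4=1.5529, r_5=2.8868, r_6=2.5882, r_7=4.0415 — all match ✓
Unique over the lattice → pose = (3.5, 4.5, 105°).

(x, y, θ) = (3.5, 4.5, 105°)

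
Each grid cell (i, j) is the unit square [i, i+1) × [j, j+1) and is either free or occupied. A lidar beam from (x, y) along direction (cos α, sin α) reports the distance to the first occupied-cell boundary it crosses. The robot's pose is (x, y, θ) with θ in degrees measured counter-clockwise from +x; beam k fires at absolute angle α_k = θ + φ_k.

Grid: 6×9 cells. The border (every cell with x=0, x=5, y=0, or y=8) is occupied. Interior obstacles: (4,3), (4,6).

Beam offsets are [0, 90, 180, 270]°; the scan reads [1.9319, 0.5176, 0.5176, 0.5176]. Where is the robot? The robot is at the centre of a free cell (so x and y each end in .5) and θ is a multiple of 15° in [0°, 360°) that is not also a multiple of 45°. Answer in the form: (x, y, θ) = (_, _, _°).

(x, y, θ) = (4.5, 7.5, 165°)

The pose lattice has 26·16 = 416 candidates. Test each by forward raycasting.
  (2.5, 4.5, 15°): beam 1 = 2.5882 ≠ 1.9319 ✗
  (3.5, 3.5, 210°): beam 1 = 2.8868 ≠ 1.9319 ✗
  (1.5, 5.5, 15°): beam 1 = 2.5882 ≠ 1.9319 ✗
  (2.5, 1.5, 30°): beam 1 = 2.8868 ≠ 1.9319 ✗
  (1.5, 3.5, 30°): beam 1 = 4.0415 ≠ 1.9319 ✗
  …
  (4.5, 7.5, 165°): r_1=1.9319, r_2=0.5176, r_3=0.5176, r_4=0.5176 — all match ✓
Only this pose fits every beam.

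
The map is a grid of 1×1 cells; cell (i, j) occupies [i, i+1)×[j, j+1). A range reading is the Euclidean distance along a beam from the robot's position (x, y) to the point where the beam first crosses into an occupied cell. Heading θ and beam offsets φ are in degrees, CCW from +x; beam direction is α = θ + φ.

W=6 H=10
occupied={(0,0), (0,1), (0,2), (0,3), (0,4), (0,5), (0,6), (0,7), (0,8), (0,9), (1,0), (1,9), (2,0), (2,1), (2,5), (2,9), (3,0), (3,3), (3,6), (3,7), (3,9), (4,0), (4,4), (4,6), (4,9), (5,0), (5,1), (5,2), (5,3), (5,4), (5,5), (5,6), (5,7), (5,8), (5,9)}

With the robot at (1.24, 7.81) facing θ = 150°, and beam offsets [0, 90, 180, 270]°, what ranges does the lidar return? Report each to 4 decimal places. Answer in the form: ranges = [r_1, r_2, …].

beam 1: φ=0°, α=150°
  cosα=-0.8660 sinα=0.5000 | (1,7) | tMaxX 0.2771 tMaxY 0.3800 | tΔX 1.1547 tΔY 2.0000
    t=0.2771 [x] (0,7) — stop
  → r_1 = 0.2771
beam 2: φ=90°, α=240°
  cosα=-0.5000 sinα=-0.8660 | (1,7) | tMaxX 0.4800 tMaxY 0.9353 | tΔX 2.0000 tΔY 1.1547
    t=0.4800 [x] (0,7) — stop
  → r_2 = 0.4800
beam 3: φ=180°, α=330°
  cosα=0.8660 sinα=-0.5000 | (1,7) | tMaxX 0.8776 tMaxY 1.6200 | tΔX 1.1547 tΔY 2.0000
    t=0.8776 [x] (2,7)
    t=1.6200 [y] (2,6)
    t=2.0323 [x] (3,6) — stop
  → r_3 = 2.0323
beam 4: φ=270°, α=60°
  cosα=0.5000 sinα=0.8660 | (1,7) | tMaxX 1.5200 tMaxY 0.2194 | tΔX 2.0000 tΔY 1.1547
    t=0.2194 [y] (1,8)
    t=1.3741 [y] (1,9) — stop
  → r_4 = 1.3741

ranges = [0.2771, 0.4800, 2.0323, 1.3741]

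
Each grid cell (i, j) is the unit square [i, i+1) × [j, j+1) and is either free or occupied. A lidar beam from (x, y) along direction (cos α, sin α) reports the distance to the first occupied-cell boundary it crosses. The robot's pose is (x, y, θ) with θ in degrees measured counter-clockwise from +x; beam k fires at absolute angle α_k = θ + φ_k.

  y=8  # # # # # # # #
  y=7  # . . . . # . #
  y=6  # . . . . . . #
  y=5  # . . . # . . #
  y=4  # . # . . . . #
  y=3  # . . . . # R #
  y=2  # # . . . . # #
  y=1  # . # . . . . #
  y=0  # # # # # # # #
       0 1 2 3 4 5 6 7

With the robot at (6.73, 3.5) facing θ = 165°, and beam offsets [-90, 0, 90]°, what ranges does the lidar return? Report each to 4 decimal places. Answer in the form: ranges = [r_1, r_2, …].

ranges = [1.0432, 0.7558, 0.5176]

beam 1: φ=-90°, α=75°
  d=(0.2588,0.9659)  start (6,3)  tX=1.0432 tY=0.5176  stride 1/|dx|=3.8637 1/|dy|=1.0353
    cross y-line → (6,4), t=0.5176
    cross x-line → (7,4), t=1.0432 (wall)
  → r_1 = 1.0432
beam 2: φ=0°, α=165°
  d=(-0.9659,0.2588)  start (6,3)  tX=0.7558 tY=1.9319  stride 1/|dx|=1.0353 1/|dy|=3.8637
    cross x-line → (5,3), t=0.7558 (wall)
  → r_2 = 0.7558
beam 3: φ=90°, α=255°
  d=(-0.2588,-0.9659)  start (6,3)  tX=2.8205 tY=0.5176  stride 1/|dx|=3.8637 1/|dy|=1.0353
    cross y-line → (6,2), t=0.5176 (wall)
  → r_3 = 0.5176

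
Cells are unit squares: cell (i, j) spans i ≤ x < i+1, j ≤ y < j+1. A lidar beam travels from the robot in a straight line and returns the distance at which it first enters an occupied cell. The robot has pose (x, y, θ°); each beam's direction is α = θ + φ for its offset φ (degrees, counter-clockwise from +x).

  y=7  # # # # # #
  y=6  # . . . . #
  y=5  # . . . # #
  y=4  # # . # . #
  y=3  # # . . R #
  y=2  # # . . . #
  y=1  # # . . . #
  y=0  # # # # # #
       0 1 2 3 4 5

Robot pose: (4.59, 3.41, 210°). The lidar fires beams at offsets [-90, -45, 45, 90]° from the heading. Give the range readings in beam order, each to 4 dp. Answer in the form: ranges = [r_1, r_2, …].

ranges = [1.1800, 2.6814, 2.4950, 0.8200]

beam 1: φ=-90°, α=120°
  cosα=-0.5000 sinα=0.8660 | (4,3) | tMaxX 1.1800 tMaxY 0.6813 | tΔX 2.0000 tΔY 1.1547
    t=0.6813 [y] (4,4)
    t=1.1800 [x] (3,4) — stop
  → r_1 = 1.1800
beam 2: φ=-45°, α=165°
  cosα=-0.9659 sinα=0.2588 | (4,3) | tMaxX 0.6108 tMaxY 2.2796 | tΔX 1.0353 tΔY 3.8637
    t=0.6108 [x] (3,3)
    t=1.6461 [x] (2,3)
    t=2.2796 [y] (2,4)
    t=2.6814 [x] (1,4) — stop
  → r_2 = 2.6814
beam 3: φ=45°, α=255°
  cosα=-0.2588 sinα=-0.9659 | (4,3) | tMaxX 2.2796 tMaxY 0.4245 | tΔX 3.8637 tΔY 1.0353
    t=0.4245 [y] (4,2)
    t=1.4597 [y] (4,1)
    t=2.2796 [x] (3,1)
    t=2.4950 [y] (3,0) — stop
  → r_3 = 2.4950
beam 4: φ=90°, α=300°
  cosα=0.5000 sinα=-0.8660 | (4,3) | tMaxX 0.8200 tMaxY 0.4734 | tΔX 2.0000 tΔY 1.1547
    t=0.4734 [y] (4,2)
    t=0.8200 [x] (5,2) — stop
  → r_4 = 0.8200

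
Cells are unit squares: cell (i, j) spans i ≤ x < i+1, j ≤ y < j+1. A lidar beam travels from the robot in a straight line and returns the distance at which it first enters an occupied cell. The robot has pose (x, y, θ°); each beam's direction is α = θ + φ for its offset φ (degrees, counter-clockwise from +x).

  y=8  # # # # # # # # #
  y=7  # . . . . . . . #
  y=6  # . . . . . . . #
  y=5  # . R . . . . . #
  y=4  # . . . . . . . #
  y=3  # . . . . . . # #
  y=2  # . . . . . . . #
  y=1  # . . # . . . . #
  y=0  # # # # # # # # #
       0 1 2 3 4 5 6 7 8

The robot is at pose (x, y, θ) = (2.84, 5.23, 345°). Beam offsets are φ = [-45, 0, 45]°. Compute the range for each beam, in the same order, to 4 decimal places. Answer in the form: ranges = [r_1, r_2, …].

beam 1: φ=-45°, α=300°
  dir = (cos 300°, sin 300°) = (0.5000, -0.8660); from cell (2,5)
  next x-line at t=0.3200, next y-line at t=0.2656; Δt_x=2.0000, Δt_y=1.1547
    y: enter (2,4) at t=0.2656
    x: enter (3,4) at t=0.3200
    y: enter (3,3) at t=1.4203
    x: enter (4,3) at t=2.3200
    y: enter (4,2) at t=2.5750
    y: enter (4,1) at t=3.7297
    x: enter (5,1) at t=4.3200
    y: enter (5,0) at t=4.8844 ← occupied
  → r_1 = 4.8844
beam 2: φ=0°, α=345°
  dir = (cos 345°, sin 345°) = (0.9659, -0.2588); from cell (2,5)
  next x-line at t=0.1656, next y-line at t=0.8887; Δt_x=1.0353, Δt_y=3.8637
    x: enter (3,5) at t=0.1656
    y: enter (3,4) at t=0.8887
    x: enter (4,4) at t=1.2009
    x: enter (5,4) at t=2.2362
    x: enter (6,4) at t=3.2715
    x: enter (7,4) at t=4.3067
    y: enter (7,3) at t=4.7524 ← occupied
  → r_2 = 4.7524
beam 3: φ=45°, α=30°
  dir = (cos 30°, sin 30°) = (0.8660, 0.5000); from cell (2,5)
  next x-line at t=0.1848, next y-line at t=1.5400; Δt_x=1.1547, Δt_y=2.0000
    x: enter (3,5) at t=0.1848
    x: enter (4,5) at t=1.3395
    y: enter (4,6) at t=1.5400
    x: enter (5,6) at t=2.4942
    y: enter (5,7) at t=3.5400
    x: enter (6,7) at t=3.6489
    x: enter (7,7) at t=4.8036
    y: enter (7,8) at t=5.5400 ← occupied
  → r_3 = 5.5400

ranges = [4.8844, 4.7524, 5.5400]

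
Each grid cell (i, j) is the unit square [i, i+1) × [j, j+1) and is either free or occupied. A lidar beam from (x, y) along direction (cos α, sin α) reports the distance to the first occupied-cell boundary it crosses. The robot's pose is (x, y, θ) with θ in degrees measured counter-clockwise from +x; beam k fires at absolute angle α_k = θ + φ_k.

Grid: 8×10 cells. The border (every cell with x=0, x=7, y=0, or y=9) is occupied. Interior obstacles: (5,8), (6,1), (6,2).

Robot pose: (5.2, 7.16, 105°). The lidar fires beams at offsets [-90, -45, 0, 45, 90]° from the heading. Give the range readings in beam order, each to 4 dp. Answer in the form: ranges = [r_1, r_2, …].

ranges = [1.8635, 0.9699, 1.9049, 3.6800, 4.3482]

beam 1: φ=-90°, α=15°
  cosα=0.9659 sinα=0.2588 | (5,7) | tMaxX 0.8282 tMaxY 3.2455 | tΔX 1.0353 tΔY 3.8637
    t=0.8282 [x] (6,7)
    t=1.8635 [x] (7,7) — stop
  → r_1 = 1.8635
beam 2: φ=-45°, α=60°
  cosα=0.5000 sinα=0.8660 | (5,7) | tMaxX 1.6000 tMaxY 0.9699 | tΔX 2.0000 tΔY 1.1547
    t=0.9699 [y] (5,8) — stop
  → r_2 = 0.9699
beam 3: φ=0°, α=105°
  cosα=-0.2588 sinα=0.9659 | (5,7) | tMaxX 0.7727 tMaxY 0.8696 | tΔX 3.8637 tΔY 1.0353
    t=0.7727 [x] (4,7)
    t=0.8696 [y] (4,8)
    t=1.9049 [y] (4,9) — stop
  → r_3 = 1.9049
beam 4: φ=45°, α=150°
  cosα=-0.8660 sinα=0.5000 | (5,7) | tMaxX 0.2309 tMaxY 1.6800 | tΔX 1.1547 tΔY 2.0000
    t=0.2309 [x] (4,7)
    t=1.3856 [x] (3,7)
    t=1.6800 [y] (3,8)
    t=2.5403 [x] (2,8)
    t=3.6800 [y] (2,9) — stop
  → r_4 = 3.6800
beam 5: φ=90°, α=195°
  cosα=-0.9659 sinα=-0.2588 | (5,7) | tMaxX 0.2071 tMaxY 0.6182 | tΔX 1.0353 tΔY 3.8637
    t=0.2071 [x] (4,7)
    t=0.6182 [y] (4,6)
    t=1.2423 [x] (3,6)
    t=2.2776 [x] (2,6)
    t=3.3129 [x] (1,6)
    t=4.3482 [x] (0,6) — stop
  → r_5 = 4.3482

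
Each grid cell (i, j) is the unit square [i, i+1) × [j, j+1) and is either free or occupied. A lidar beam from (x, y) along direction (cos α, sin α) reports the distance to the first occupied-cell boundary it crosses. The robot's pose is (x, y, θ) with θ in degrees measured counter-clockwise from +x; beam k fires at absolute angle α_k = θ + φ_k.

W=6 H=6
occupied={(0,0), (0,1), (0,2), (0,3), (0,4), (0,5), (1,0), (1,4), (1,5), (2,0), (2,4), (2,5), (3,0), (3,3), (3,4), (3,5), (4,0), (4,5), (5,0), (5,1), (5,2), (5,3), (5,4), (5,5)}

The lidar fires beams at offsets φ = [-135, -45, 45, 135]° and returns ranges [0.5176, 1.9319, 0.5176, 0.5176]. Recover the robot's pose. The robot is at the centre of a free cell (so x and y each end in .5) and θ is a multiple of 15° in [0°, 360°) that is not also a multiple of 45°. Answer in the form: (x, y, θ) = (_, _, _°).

(x, y, θ) = (4.5, 4.5, 330°)

The pose lattice has 12·16 = 192 candidates. Test each by forward raycasting.
  (1.5, 3.5, 15°): beam 1 = 1.0000 ≠ 0.5176 ✗
  (3.5, 1.5, 120°): beam 1 = 1.5529 ≠ 0.5176 ✗
  (1.5, 2.5, 195°): beam 1 = 1.7321 ≠ 0.5176 ✗
  (4.5, 4.5, 255°): beam 1 = 0.5774 ≠ 0.5176 ✗
  …
  (4.5, 4.5, 330°): r_1=0.5176, r_2=1.9319, r_3=0.5176, r_4=0.5176 — all match ✓
No second candidate reproduces the full scan.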